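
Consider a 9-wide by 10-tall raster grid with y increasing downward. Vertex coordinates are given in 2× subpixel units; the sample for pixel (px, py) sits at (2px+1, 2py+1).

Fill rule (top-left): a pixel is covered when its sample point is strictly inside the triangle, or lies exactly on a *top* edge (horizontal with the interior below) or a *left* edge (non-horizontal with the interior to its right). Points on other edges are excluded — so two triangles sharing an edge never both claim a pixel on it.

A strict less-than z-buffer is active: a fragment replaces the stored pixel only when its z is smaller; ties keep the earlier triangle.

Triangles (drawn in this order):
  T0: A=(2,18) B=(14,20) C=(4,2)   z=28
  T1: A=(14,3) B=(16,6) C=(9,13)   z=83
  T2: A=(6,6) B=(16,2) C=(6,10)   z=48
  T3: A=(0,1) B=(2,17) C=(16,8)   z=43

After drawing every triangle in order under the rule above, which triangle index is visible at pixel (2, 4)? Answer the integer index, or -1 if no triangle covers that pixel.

T0:
  2·area = 196  (B↔C swapped to make it positive)
  edge (2, 18)→(4, 2): d=(2,-16) top-left  bias=+0
  edge (4, 2)→(14, 20): d=(10,18) right/bottom  bias=-1
  edge (14, 20)→(2, 18): d=(-12,-2) top-left  bias=+0
    (2,2)@(5, 5): e=[22,12,162] → █
    (3,2)@(7, 5): e=[54,-24,166] → ·
    (2,3)@(5, 7): e=[26,32,138] → █
    (3,3)@(7, 7): e=[58,-4,142] → ·
    (2,4)@(5, 9): e=[30,52,114] → █
    (3,4)@(7, 9): e=[62,16,118] → █
    (4,4)@(9, 9): e=[94,-20,122] → ·
    (1,5)@(3, 11): e=[2,108,86] → █
    (4,5)@(9, 11): e=[98,0,98] → ·  [on edge]
    (1,6)@(3, 13): e=[6,128,62] → █
    (4,6)@(9, 13): e=[102,20,74] → █
    (5,6)@(11, 13): e=[134,-16,78] → ·
  covered (24 px):
    · · · · · · · · ·
    · · · · · · · · ·
    · · █ · · · · · ·
    · · █ · · · · · ·
    · · █ █ · · · · ·
    · █ █ █ · · · · ·
    · █ █ █ █ · · · ·
    · █ █ █ █ █ · · ·
    · █ █ █ █ █ · · ·
    · · · · █ █ █ · ·
T1:
  2·area = 35
  edge (14, 3)→(16, 6): d=(2,3) right/bottom  bias=-1
  edge (16, 6)→(9, 13): d=(-7,7) right/bottom  bias=-1
  edge (9, 13)→(14, 3): d=(5,-10) top-left  bias=+0
    (7,0)@(15, 1): e=[-7,42,0] → ·  [on edge]
    (6,2)@(13, 5): e=[7,28,0] → █  [on edge]
    (7,2)@(15, 5): e=[1,14,20] → █
    (8,2)@(17, 5): e=[-5,0,40] → ·  [on edge]
    (6,3)@(13, 7): e=[11,14,10] → █
    (7,3)@(15, 7): e=[5,0,30] → ·  [on edge]
    (5,4)@(11, 9): e=[21,14,0] → █  [on edge]
    (6,4)@(13, 9): e=[15,0,20] → ·  [on edge]
    (5,5)@(11, 11): e=[25,0,10] → ·  [on edge]
    (4,6)@(9, 13): e=[35,0,0] → ·  [on edge]
    (3,7)@(7, 15): e=[45,0,-10] → ·  [on edge]
    (2,8)@(5, 17): e=[55,0,-20] → ·  [on edge]
    (3,8)@(7, 17): e=[49,-14,0] → ·  [on edge]
    (1,9)@(3, 19): e=[65,0,-30] → ·  [on edge]
  covered (4 px):
    · · · · · · · · ·
    · · · · · · · · ·
    · · · · · · █ █ ·
    · · · · · · █ · ·
    · · · · · █ · · ·
    · · · · · · · · ·
    · · · · · · · · ·
    · · · · · · · · ·
    · · · · · · · · ·
    · · · · · · · · ·
T2:
  2·area = 40
  edge (6, 6)→(16, 2): d=(10,-4) top-left  bias=+0
  edge (16, 2)→(6, 10): d=(-10,8) right/bottom  bias=-1
  edge (6, 10)→(6, 6): d=(0,-4) top-left  bias=+0
    (4,2)@(9, 5): e=[2,26,12] → █
    (5,2)@(11, 5): e=[10,10,20] → █
    (6,2)@(13, 5): e=[18,-6,28] → ·
    (3,3)@(7, 7): e=[14,22,4] → █
    (5,3)@(11, 7): e=[30,-10,20] → ·
    (3,4)@(7, 9): e=[34,2,4] → █
    (4,4)@(9, 9): e=[42,-14,12] → ·
    (3,5)@(7, 11): e=[54,-18,4] → ·
  covered (5 px):
    · · · · · · · · ·
    · · · · · · · · ·
    · · · · █ █ · · ·
    · · · █ █ · · · ·
    · · · █ · · · · ·
    · · · · · · · · ·
    · · · · · · · · ·
    · · · · · · · · ·
    · · · · · · · · ·
    · · · · · · · · ·
T3:
  2·area = 242  (B↔C swapped to make it positive)
  edge (0, 1)→(16, 8): d=(16,7) right/bottom  bias=-1
  edge (16, 8)→(2, 17): d=(-14,9) right/bottom  bias=-1
  edge (2, 17)→(0, 1): d=(-2,-16) top-left  bias=+0
    (0,1)@(1, 3): e=[25,205,12] → █
    (1,1)@(3, 3): e=[11,187,44] → █
    (2,1)@(5, 3): e=[-3,169,76] → ·
    (0,2)@(1, 5): e=[57,177,8] → █
    (2,2)@(5, 5): e=[29,141,72] → █
    (3,2)@(7, 5): e=[15,123,104] → █
    (4,2)@(9, 5): e=[1,105,136] → █
    (5,2)@(11, 5): e=[-13,87,168] → ·
    (0,3)@(1, 7): e=[89,149,4] → █
    (5,3)@(11, 7): e=[19,59,164] → █
    (6,3)@(13, 7): e=[5,41,196] → █
    (7,3)@(15, 7): e=[-9,23,228] → ·
    (0,4)@(1, 9): e=[121,121,0] → █  [on edge]
  covered (31 px):
    · · · · · · · · ·
    █ █ · · · · · · ·
    █ █ █ █ █ · · · ·
    █ █ █ █ █ █ █ · ·
    █ █ █ █ █ █ █ · ·
    · █ █ █ █ █ · · ·
    · █ █ █ · · · · ·
    · █ █ · · · · · ·
    · · · · · · · · ·
    · · · · · · · · ·

Z-buffer (winner per pixel, '.' = empty):
  . . . . . . . . .
  3 3 . . . . . . .
  3 3 0 3 3 2 1 1 .
  3 3 0 3 3 3 3 . .
  3 3 0 0 3 3 3 . .
  . 0 0 0 3 3 . . .
  . 0 0 0 0 . . . .
  . 0 0 0 0 0 . . .
  . 0 0 0 0 0 . . .
  . . . . 0 0 0 . .

Final: 0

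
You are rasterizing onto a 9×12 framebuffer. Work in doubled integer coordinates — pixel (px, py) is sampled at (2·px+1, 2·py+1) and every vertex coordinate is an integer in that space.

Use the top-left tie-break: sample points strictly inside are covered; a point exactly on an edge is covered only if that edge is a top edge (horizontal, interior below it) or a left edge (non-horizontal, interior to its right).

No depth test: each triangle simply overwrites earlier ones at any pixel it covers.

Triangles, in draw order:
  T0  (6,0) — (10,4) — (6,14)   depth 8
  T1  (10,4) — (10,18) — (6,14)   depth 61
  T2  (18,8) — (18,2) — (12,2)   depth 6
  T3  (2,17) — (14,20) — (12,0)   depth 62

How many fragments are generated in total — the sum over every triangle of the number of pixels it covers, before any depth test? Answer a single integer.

T0:
  2·area = 56
  edge (6, 0)→(10, 4): d=(4,4) right/bottom  bias=-1
  edge (10, 4)→(6, 14): d=(-4,10) right/bottom  bias=-1
  edge (6, 14)→(6, 0): d=(0,-14) top-left  bias=+0
    (3,0)@(7, 1): e=[0,42,14] → ·  [on edge]
    (3,1)@(7, 3): e=[8,34,14] → █
    (4,1)@(9, 3): e=[0,14,42] → ·  [on edge]
    (3,2)@(7, 5): e=[16,26,14] → █
    (4,2)@(9, 5): e=[8,6,42] → █
    (5,2)@(11, 5): e=[0,-14,70] → ·  [on edge]
    (3,3)@(7, 7): e=[24,18,14] → █
    (4,3)@(9, 7): e=[16,-2,42] → ·
    (6,3)@(13, 7): e=[0,-42,98] → ·  [on edge]
    (3,4)@(7, 9): e=[32,10,14] → █
    (4,4)@(9, 9): e=[24,-10,42] → ·
    (7,4)@(15, 9): e=[0,-70,126] → ·  [on edge]
    (8,5)@(17, 11): e=[0,-98,154] → ·  [on edge]
  covered (6 px):
    · · · · · · · · ·
    · · · █ · · · · ·
    · · · █ █ · · · ·
    · · · █ · · · · ·
    · · · █ · · · · ·
    · · · █ · · · · ·
    · · · · · · · · ·
    · · · · · · · · ·
    · · · · · · · · ·
    · · · · · · · · ·
    · · · · · · · · ·
    · · · · · · · · ·
T1:
  2·area = 56
  edge (10, 4)→(10, 18): d=(0,14) right/bottom  bias=-1
  edge (10, 18)→(6, 14): d=(-4,-4) top-left  bias=+0
  edge (6, 14)→(10, 4): d=(4,-10) top-left  bias=+0
    (4,3)@(9, 7): e=[14,40,2] → █
    (5,3)@(11, 7): e=[-14,48,22] → ·
    (0,4)@(1, 9): e=[126,0,-70] → ·  [on edge]
    (4,4)@(9, 9): e=[14,32,10] → █
    (5,4)@(11, 9): e=[-14,40,30] → ·
    (1,5)@(3, 11): e=[98,0,-42] → ·  [on edge]
    (4,5)@(9, 11): e=[14,24,18] → █
    (5,5)@(11, 11): e=[-14,32,38] → ·
    (2,6)@(5, 13): e=[70,0,-14] → ·  [on edge]
    (3,6)@(7, 13): e=[42,8,6] → █
    (5,6)@(11, 13): e=[-14,24,46] → ·
    (3,7)@(7, 15): e=[42,0,14] → █  [on edge]
    (4,8)@(9, 17): e=[14,0,42] → █  [on edge]
    (5,9)@(11, 19): e=[-14,0,70] → ·  [on edge]
    (6,10)@(13, 21): e=[-42,0,98] → ·  [on edge]
    (7,11)@(15, 23): e=[-70,0,126] → ·  [on edge]
  covered (8 px):
    · · · · · · · · ·
    · · · · · · · · ·
    · · · · · · · · ·
    · · · · █ · · · ·
    · · · · █ · · · ·
    · · · · █ · · · ·
    · · · █ █ · · · ·
    · · · █ █ · · · ·
    · · · · █ · · · ·
    · · · · · · · · ·
    · · · · · · · · ·
    · · · · · · · · ·
T2:
  2·area = 36  (B↔C swapped to make it positive)
  edge (18, 8)→(12, 2): d=(-6,-6) top-left  bias=+0
  edge (12, 2)→(18, 2): d=(6,0) top-left  bias=+0
  edge (18, 2)→(18, 8): d=(0,6) right/bottom  bias=-1
    (5,0)@(11, 1): e=[0,-6,42] → ·  [on edge]
    (6,1)@(13, 3): e=[0,6,30] → █  [on edge]
    (7,1)@(15, 3): e=[12,6,18] → █
    (8,1)@(17, 3): e=[24,6,6] → █
    (6,2)@(13, 5): e=[-12,18,30] → ·
    (7,2)@(15, 5): e=[0,18,18] → █  [on edge]
    (7,3)@(15, 7): e=[-12,30,18] → ·
    (8,3)@(17, 7): e=[0,30,6] → █  [on edge]
    (8,4)@(17, 9): e=[-12,42,6] → ·
  covered (6 px):
    · · · · · · · · ·
    · · · · · · █ █ █
    · · · · · · · █ █
    · · · · · · · · █
    · · · · · · · · ·
    · · · · · · · · ·
    · · · · · · · · ·
    · · · · · · · · ·
    · · · · · · · · ·
    · · · · · · · · ·
    · · · · · · · · ·
    · · · · · · · · ·
T3:
  2·area = 234  (B↔C swapped to make it positive)
  edge (2, 17)→(12, 0): d=(10,-17) top-left  bias=+0
  edge (12, 0)→(14, 20): d=(2,20) right/bottom  bias=-1
  edge (14, 20)→(2, 17): d=(-12,-3) top-left  bias=+0
    (5,1)@(11, 3): e=[13,26,195] → █
    (6,1)@(13, 3): e=[47,-14,201] → ·
    (5,2)@(11, 5): e=[33,30,171] → █
    (6,2)@(13, 5): e=[67,-10,177] → ·
    (4,3)@(9, 7): e=[19,74,141] → █
    (6,3)@(13, 7): e=[87,-6,153] → ·
    (3,4)@(7, 9): e=[5,118,111] → █
    (6,4)@(13, 9): e=[107,-2,129] → ·
    (3,5)@(7, 11): e=[25,122,87] → █
    (6,5)@(13, 11): e=[127,2,105] → █
    (7,5)@(15, 11): e=[161,-38,111] → ·
    (2,6)@(5, 13): e=[11,166,57] → █
  covered (29 px):
    · · · · · · · · ·
    · · · · · █ · · ·
    · · · · · █ · · ·
    · · · · █ █ · · ·
    · · · █ █ █ · · ·
    · · · █ █ █ █ · ·
    · · █ █ █ █ █ · ·
    · · █ █ █ █ █ · ·
    · █ █ █ █ █ █ · ·
    · · · · · █ █ · ·
    · · · · · · · · ·
    · · · · · · · · ·

Result: 49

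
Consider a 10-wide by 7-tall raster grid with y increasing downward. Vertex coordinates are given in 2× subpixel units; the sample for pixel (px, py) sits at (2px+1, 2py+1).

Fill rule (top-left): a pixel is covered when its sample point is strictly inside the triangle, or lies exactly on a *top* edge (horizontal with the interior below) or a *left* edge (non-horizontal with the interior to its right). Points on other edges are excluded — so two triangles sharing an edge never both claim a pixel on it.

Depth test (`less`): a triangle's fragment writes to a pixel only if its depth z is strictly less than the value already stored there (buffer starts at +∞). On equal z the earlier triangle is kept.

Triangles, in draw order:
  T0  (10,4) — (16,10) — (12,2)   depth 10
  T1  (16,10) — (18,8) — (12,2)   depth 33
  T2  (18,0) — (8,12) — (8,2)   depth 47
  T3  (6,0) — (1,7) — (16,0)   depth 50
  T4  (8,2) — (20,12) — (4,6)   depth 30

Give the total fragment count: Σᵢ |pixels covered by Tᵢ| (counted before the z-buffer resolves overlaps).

T0:
  2·area = 24  (B↔C swapped to make it positive)
  edge (10, 4)→(12, 2): d=(2,-2) top-left  bias=+0
  edge (12, 2)→(16, 10): d=(4,8) right/bottom  bias=-1
  edge (16, 10)→(10, 4): d=(-6,-6) top-left  bias=+0
    (3,0)@(7, 1): e=[-12,36,0] → .  [on edge]
    (6,0)@(13, 1): e=[0,-12,36] → .  [on edge]
    (4,1)@(9, 3): e=[-4,28,0] → .  [on edge]
    (5,1)@(11, 3): e=[0,12,12] → X  [on edge]
    (6,1)@(13, 3): e=[4,-4,24] → .
    (4,2)@(9, 5): e=[0,36,-12] → .  [on edge]
    (5,2)@(11, 5): e=[4,20,0] → X  [on edge]
    (6,2)@(13, 5): e=[8,4,12] → X
    (7,2)@(15, 5): e=[12,-12,24] → .
    (3,3)@(7, 7): e=[0,60,-36] → .  [on edge]
    (5,3)@(11, 7): e=[8,28,-12] → .
    (6,3)@(13, 7): e=[12,12,0] → X  [on edge]
    (2,4)@(5, 9): e=[0,84,-60] → .  [on edge]
    (7,4)@(15, 9): e=[20,4,0] → X  [on edge]
    (1,5)@(3, 11): e=[0,108,-84] → .  [on edge]
    (8,5)@(17, 11): e=[28,-4,0] → .  [on edge]
    (0,6)@(1, 13): e=[0,132,-108] → .  [on edge]
    (9,6)@(19, 13): e=[36,-12,0] → .  [on edge]
  covered (5 px):
    . . . . . . . . . .
    . . . . . X . . . .
    . . . . . X X . . .
    . . . . . . X . . .
    . . . . . . . X . .
    . . . . . . . . . .
    . . . . . . . . . .
T1:
  2·area = 24  (B↔C swapped to make it positive)
  edge (16, 10)→(12, 2): d=(-4,-8) top-left  bias=+0
  edge (12, 2)→(18, 8): d=(6,6) right/bottom  bias=-1
  edge (18, 8)→(16, 10): d=(-2,2) right/bottom  bias=-1
    (5,0)@(11, 1): e=[-4,0,28] → .  [on edge]
    (6,1)@(13, 3): e=[4,0,20] → .  [on edge]
    (7,2)@(15, 5): e=[12,0,12] → .  [on edge]
    (7,3)@(15, 7): e=[4,12,8] → X
    (8,3)@(17, 7): e=[20,0,4] → .  [on edge]
    (9,3)@(19, 7): e=[36,-12,0] → .  [on edge]
    (7,4)@(15, 9): e=[-4,24,4] → .
    (8,4)@(17, 9): e=[12,12,0] → .  [on edge]
    (9,4)@(19, 9): e=[28,0,-4] → .  [on edge]
    (7,5)@(15, 11): e=[-12,36,0] → .  [on edge]
    (6,6)@(13, 13): e=[-36,60,0] → .  [on edge]
  covered (1 px):
    . . . . . . . . . .
    . . . . . . . . . .
    . . . . . . . . . .
    . . . . . . . X . .
    . . . . . . . . . .
    . . . . . . . . . .
    . . . . . . . . . .
T2:
  2·area = 100
  edge (18, 0)→(8, 12): d=(-10,12) right/bottom  bias=-1
  edge (8, 12)→(8, 2): d=(0,-10) top-left  bias=+0
  edge (8, 2)→(18, 0): d=(10,-2) top-left  bias=+0
    (6,0)@(13, 1): e=[50,50,0] → X  [on edge]
    (7,0)@(15, 1): e=[26,70,4] → X
    (8,0)@(17, 1): e=[2,90,8] → X
    (9,0)@(19, 1): e=[-22,110,12] → .
    (1,1)@(3, 3): e=[150,-50,0] → .  [on edge]
    (4,1)@(9, 3): e=[78,10,12] → X
    (5,1)@(11, 3): e=[54,30,16] → X
    (8,1)@(17, 3): e=[-18,90,28] → .
    (4,2)@(9, 5): e=[58,10,32] → X
    (7,2)@(15, 5): e=[-14,70,44] → .
    (4,3)@(9, 7): e=[38,10,52] → X
    (6,3)@(13, 7): e=[-10,50,60] → .
  covered (13 px):
    . . . . . . X X X .
    . . . . X X X X . .
    . . . . X X X . . .
    . . . . X X . . . .
    . . . . X . . . . .
    . . . . . . . . . .
    . . . . . . . . . .
T3:
  2·area = 70  (B↔C swapped to make it positive)
  edge (6, 0)→(16, 0): d=(10,0) top-left  bias=+0
  edge (16, 0)→(1, 7): d=(-15,7) right/bottom  bias=-1
  edge (1, 7)→(6, 0): d=(5,-7) top-left  bias=+0
    (3,0)@(7, 1): e=[10,48,12] → X
    (4,0)@(9, 1): e=[10,34,26] → X
    (5,0)@(11, 1): e=[10,20,40] → X
    (6,0)@(13, 1): e=[10,6,54] → X
    (7,0)@(15, 1): e=[10,-8,68] → .
    (2,1)@(5, 3): e=[30,32,8] → X
    (5,1)@(11, 3): e=[30,-10,50] → .
    (6,1)@(13, 3): e=[30,-24,64] → .
    (1,2)@(3, 5): e=[50,16,4] → X
    (3,2)@(7, 5): e=[50,-12,32] → .
    (4,2)@(9, 5): e=[50,-26,46] → .
    (0,3)@(1, 7): e=[70,0,0] → .  [on edge]
  covered (9 px):
    . . . X X X X . . .
    . . X X X . . . . .
    . X X . . . . . . .
    . . . . . . . . . .
    . . . . . . . . . .
    . . . . . . . . . .
    . . . . . . . . . .
T4:
  2·area = 88
  edge (8, 2)→(20, 12): d=(12,10) right/bottom  bias=-1
  edge (20, 12)→(4, 6): d=(-16,-6) top-left  bias=+0
  edge (4, 6)→(8, 2): d=(4,-4) top-left  bias=+0
    (4,0)@(9, 1): e=[-22,110,0] → .  [on edge]
    (3,1)@(7, 3): e=[22,66,0] → X  [on edge]
    (4,1)@(9, 3): e=[2,78,8] → X
    (5,1)@(11, 3): e=[-18,90,16] → .
    (2,2)@(5, 5): e=[66,22,0] → X  [on edge]
    (5,2)@(11, 5): e=[6,58,24] → X
    (6,2)@(13, 5): e=[-14,70,32] → .
    (1,3)@(3, 7): e=[110,-22,0] → .  [on edge]
    (2,3)@(5, 7): e=[90,-10,8] → .
    (3,3)@(7, 7): e=[70,2,16] → X
    (6,3)@(13, 7): e=[10,38,40] → X
    (7,3)@(15, 7): e=[-10,50,48] → .
    (0,4)@(1, 9): e=[154,-66,0] → .  [on edge]
  covered (12 px):
    . . . . . . . . . .
    . . . X X . . . . .
    . . X X X X . . . .
    . . . X X X X . . .
    . . . . . . X X . .
    . . . . . . . . . .
    . . . . . . . . . .

Final: 40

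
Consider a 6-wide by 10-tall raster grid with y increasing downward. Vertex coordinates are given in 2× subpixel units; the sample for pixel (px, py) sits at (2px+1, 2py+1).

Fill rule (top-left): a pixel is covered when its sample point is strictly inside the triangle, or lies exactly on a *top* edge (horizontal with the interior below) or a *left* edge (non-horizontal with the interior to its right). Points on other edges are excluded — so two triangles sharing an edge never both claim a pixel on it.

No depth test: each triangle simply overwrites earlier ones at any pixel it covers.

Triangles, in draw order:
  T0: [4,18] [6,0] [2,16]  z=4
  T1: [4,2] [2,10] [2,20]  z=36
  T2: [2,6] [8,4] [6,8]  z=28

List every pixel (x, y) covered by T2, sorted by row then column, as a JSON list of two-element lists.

T0:
  2·area = 40  (B↔C swapped to make it positive)
  edge (4, 18)→(2, 16): d=(-2,-2) top-left  bias=+0
  edge (2, 16)→(6, 0): d=(4,-16) top-left  bias=+0
  edge (6, 0)→(4, 18): d=(-2,18) right/bottom  bias=-1
    (2,2)@(5, 5): e=[28,4,8] → #
    (3,2)@(7, 5): e=[32,36,-28] → ·
    (2,3)@(5, 7): e=[24,12,4] → #
    (3,3)@(7, 7): e=[28,44,-32] → ·
    (2,4)@(5, 9): e=[20,20,0] → ·  [on edge]
    (1,6)@(3, 13): e=[8,4,28] → #
    (2,6)@(5, 13): e=[12,36,-8] → ·
    (0,7)@(1, 15): e=[0,-20,60] → ·  [on edge]
    (1,7)@(3, 15): e=[4,12,24] → #
    (2,7)@(5, 15): e=[8,44,-12] → ·
    (1,8)@(3, 17): e=[0,20,20] → #  [on edge]
    (2,8)@(5, 17): e=[4,52,-16] → ·
    (2,9)@(5, 19): e=[0,60,-20] → ·  [on edge]
  covered (5 px):
    · · · · · ·
    · · · · · ·
    · · # · · ·
    · · # · · ·
    · · · · · ·
    · · · · · ·
    · # · · · ·
    · # · · · ·
    · # · · · ·
    · · · · · ·
T1:
  2·area = 20  (B↔C swapped to make it positive)
  edge (4, 2)→(2, 20): d=(-2,18) right/bottom  bias=-1
  edge (2, 20)→(2, 10): d=(0,-10) top-left  bias=+0
  edge (2, 10)→(4, 2): d=(2,-8) top-left  bias=+0
    (1,3)@(3, 7): e=[8,10,2] → #
    (2,3)@(5, 7): e=[-28,30,18] → ·
    (1,4)@(3, 9): e=[4,10,6] → #
    (2,4)@(5, 9): e=[-32,30,22] → ·
    (1,5)@(3, 11): e=[0,10,10] → ·  [on edge]
  covered (2 px):
    · · · · · ·
    · · · · · ·
    · · · · · ·
    · # · · · ·
    · # · · · ·
    · · · · · ·
    · · · · · ·
    · · · · · ·
    · · · · · ·
    · · · · · ·
T2:
  2·area = 20
  edge (2, 6)→(8, 4): d=(6,-2) top-left  bias=+0
  edge (8, 4)→(6, 8): d=(-2,4) right/bottom  bias=-1
  edge (6, 8)→(2, 6): d=(-4,-2) top-left  bias=+0
    (5,1)@(11, 3): e=[0,-10,30] → ·  [on edge]
    (2,2)@(5, 5): e=[0,10,10] → #  [on edge]
    (3,2)@(7, 5): e=[4,2,14] → #
    (4,2)@(9, 5): e=[8,-6,18] → ·
    (2,3)@(5, 7): e=[12,6,2] → #
    (3,3)@(7, 7): e=[16,-2,6] → ·
    (2,4)@(5, 9): e=[24,2,-6] → ·
  covered (3 px):
    · · · · · ·
    · · · · · ·
    · · # # · ·
    · · # · · ·
    · · · · · ·
    · · · · · ·
    · · · · · ·
    · · · · · ·
    · · · · · ·
    · · · · · ·

Final: [[2,2],[3,2],[2,3]]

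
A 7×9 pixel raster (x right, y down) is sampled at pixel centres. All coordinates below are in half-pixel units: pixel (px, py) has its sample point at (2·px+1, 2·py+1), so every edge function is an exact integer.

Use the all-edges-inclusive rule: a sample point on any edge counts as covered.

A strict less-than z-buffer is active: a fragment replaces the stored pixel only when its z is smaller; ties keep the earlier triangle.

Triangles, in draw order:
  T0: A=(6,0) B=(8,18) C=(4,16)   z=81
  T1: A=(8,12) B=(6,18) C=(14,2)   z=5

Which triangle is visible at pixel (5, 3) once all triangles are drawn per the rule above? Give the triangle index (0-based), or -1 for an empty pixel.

T0:
  2·area = 68
  edge (6, 0)→(8, 18): d=(2,18) inclusive
  edge (8, 18)→(4, 16): d=(-4,-2) inclusive
  edge (4, 16)→(6, 0): d=(2,-16) inclusive
    (2,4)@(5, 9): e=[36,30,2] → █
    (3,4)@(7, 9): e=[0,34,34] → █  [on edge]
    (4,4)@(9, 9): e=[-36,38,66] → ·
    (2,5)@(5, 11): e=[40,22,6] → █
    (4,5)@(9, 11): e=[-32,30,70] → ·
    (2,6)@(5, 13): e=[44,14,10] → █
    (4,6)@(9, 13): e=[-28,22,74] → ·
    (2,7)@(5, 15): e=[48,6,14] → █
    (4,7)@(9, 15): e=[-24,14,78] → ·
    (2,8)@(5, 17): e=[52,-2,18] → ·
    (3,8)@(7, 17): e=[16,2,50] → █
    (4,8)@(9, 17): e=[-20,6,82] → ·
  covered (9 px):
    · · · · · · ·
    · · · · · · ·
    · · · · · · ·
    · · · · · · ·
    · · █ █ · · ·
    · · █ █ · · ·
    · · █ █ · · ·
    · · █ █ · · ·
    · · · █ · · ·
T1:
  2·area = 16  (B↔C swapped to make it positive)
  edge (8, 12)→(14, 2): d=(6,-10) inclusive
  edge (14, 2)→(6, 18): d=(-8,16) inclusive
  edge (6, 18)→(8, 12): d=(2,-6) inclusive
    (5,1)@(11, 3): e=[-24,40,0] → ·  [on edge]
    (5,3)@(11, 7): e=[0,8,8] → █  [on edge]
    (6,3)@(13, 7): e=[20,-24,20] → ·
    (4,4)@(9, 9): e=[-8,24,0] → ·  [on edge]
    (5,4)@(11, 9): e=[12,-8,12] → ·
    (4,5)@(9, 11): e=[4,8,4] → █
    (5,5)@(11, 11): e=[24,-24,16] → ·
    (4,6)@(9, 13): e=[16,-8,8] → ·
    (3,7)@(7, 15): e=[8,8,0] → █  [on edge]
    (4,7)@(9, 15): e=[28,-24,12] → ·
    (2,8)@(5, 17): e=[0,24,-8] → ·  [on edge]
    (3,8)@(7, 17): e=[20,-8,4] → ·
  covered (3 px):
    · · · · · · ·
    · · · · · · ·
    · · · · · · ·
    · · · · · █ ·
    · · · · · · ·
    · · · · █ · ·
    · · · · · · ·
    · · · █ · · ·
    · · · · · · ·

Z-buffer (winner per pixel, '.' = empty):
  . . . . . . .
  . . . . . . .
  . . . . . . .
  . . . . . 1 .
  . . 0 0 . . .
  . . 0 0 1 . .
  . . 0 0 . . .
  . . 0 1 . . .
  . . . 0 . . .

Result: 1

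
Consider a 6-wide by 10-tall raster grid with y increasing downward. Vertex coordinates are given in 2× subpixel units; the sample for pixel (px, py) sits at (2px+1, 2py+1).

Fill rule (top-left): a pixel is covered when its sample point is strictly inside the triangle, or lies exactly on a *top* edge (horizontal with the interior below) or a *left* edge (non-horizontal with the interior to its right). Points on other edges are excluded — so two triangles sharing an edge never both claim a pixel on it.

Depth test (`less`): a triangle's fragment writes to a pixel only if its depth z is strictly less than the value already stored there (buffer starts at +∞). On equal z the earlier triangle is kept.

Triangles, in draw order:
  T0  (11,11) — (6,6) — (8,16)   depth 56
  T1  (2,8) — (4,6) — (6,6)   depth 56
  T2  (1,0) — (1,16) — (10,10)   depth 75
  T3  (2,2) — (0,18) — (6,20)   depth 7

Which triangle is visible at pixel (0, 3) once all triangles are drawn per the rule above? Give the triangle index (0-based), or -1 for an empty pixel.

T0:
  2·area = 40  (B↔C swapped to make it positive)
  edge (11, 11)→(8, 16): d=(-3,5) right/bottom  bias=-1
  edge (8, 16)→(6, 6): d=(-2,-10) top-left  bias=+0
  edge (6, 6)→(11, 11): d=(5,5) right/bottom  bias=-1
    (0,0)@(1, 1): e=[80,-40,0] → ·  [on edge]
    (2,0)@(5, 1): e=[60,0,-20] → ·  [on edge]
    (1,1)@(3, 3): e=[64,-24,0] → ·  [on edge]
    (2,2)@(5, 5): e=[48,-8,0] → ·  [on edge]
    (3,3)@(7, 7): e=[32,8,0] → ·  [on edge]
    (3,4)@(7, 9): e=[26,4,10] → █
    (4,4)@(9, 9): e=[16,24,0] → ·  [on edge]
    (3,5)@(7, 11): e=[20,0,20] → █  [on edge]
    (4,5)@(9, 11): e=[10,20,10] → █
    (5,5)@(11, 11): e=[0,40,0] → ·  [on edge]
    (3,6)@(7, 13): e=[14,-4,30] → ·
    (4,6)@(9, 13): e=[4,16,20] → █
  covered (4 px):
    · · · · · ·
    · · · · · ·
    · · · · · ·
    · · · · · ·
    · · · █ · ·
    · · · █ █ ·
    · · · · █ ·
    · · · · · ·
    · · · · · ·
    · · · · · ·
T1:
  2·area = 4
  edge (2, 8)→(4, 6): d=(2,-2) top-left  bias=+0
  edge (4, 6)→(6, 6): d=(2,0) top-left  bias=+0
  edge (6, 6)→(2, 8): d=(-4,2) right/bottom  bias=-1
    (4,0)@(9, 1): e=[0,-10,14] → ·  [on edge]
    (3,1)@(7, 3): e=[0,-6,10] → ·  [on edge]
    (2,2)@(5, 5): e=[0,-2,6] → ·  [on edge]
    (1,3)@(3, 7): e=[0,2,2] → █  [on edge]
    (2,3)@(5, 7): e=[4,2,-2] → ·
    (0,4)@(1, 9): e=[0,6,-2] → ·  [on edge]
    (1,4)@(3, 9): e=[4,6,-6] → ·
  covered (1 px):
    · · · · · ·
    · · · · · ·
    · · · · · ·
    · █ · · · ·
    · · · · · ·
    · · · · · ·
    · · · · · ·
    · · · · · ·
    · · · · · ·
    · · · · · ·
T2:
  2·area = 144  (B↔C swapped to make it positive)
  edge (1, 0)→(10, 10): d=(9,10) right/bottom  bias=-1
  edge (10, 10)→(1, 16): d=(-9,6) right/bottom  bias=-1
  edge (1, 16)→(1, 0): d=(0,-16) top-left  bias=+0
    (0,0)@(1, 1): e=[9,135,0] → █  [on edge]
    (1,0)@(3, 1): e=[-11,123,32] → ·
    (0,1)@(1, 3): e=[27,117,0] → █  [on edge]
    (1,1)@(3, 3): e=[7,105,32] → █
    (2,1)@(5, 3): e=[-13,93,64] → ·
    (0,2)@(1, 5): e=[45,99,0] → █  [on edge]
    (2,2)@(5, 5): e=[5,75,64] → █
    (3,2)@(7, 5): e=[-15,63,96] → ·
    (0,3)@(1, 7): e=[63,81,0] → █  [on edge]
    (3,3)@(7, 7): e=[3,45,96] → █
    (4,3)@(9, 7): e=[-17,33,128] → ·
    (0,4)@(1, 9): e=[81,63,0] → █  [on edge]
    (0,5)@(1, 11): e=[99,45,0] → █  [on edge]
    (0,6)@(1, 13): e=[117,27,0] → █  [on edge]
    (0,7)@(1, 15): e=[135,9,0] → █  [on edge]
    (0,8)@(1, 17): e=[153,-9,0] → ·  [on edge]
    (0,9)@(1, 19): e=[171,-27,0] → ·  [on edge]
  covered (23 px):
    █ · · · · ·
    █ █ · · · ·
    █ █ █ · · ·
    █ █ █ █ · ·
    █ █ █ █ █ ·
    █ █ █ █ · ·
    █ █ █ · · ·
    █ · · · · ·
    · · · · · ·
    · · · · · ·
T3:
  2·area = 100  (B↔C swapped to make it positive)
  edge (2, 2)→(6, 20): d=(4,18) right/bottom  bias=-1
  edge (6, 20)→(0, 18): d=(-6,-2) top-left  bias=+0
  edge (0, 18)→(2, 2): d=(2,-16) top-left  bias=+0
    (1,3)@(3, 7): e=[2,72,26] → █
    (2,3)@(5, 7): e=[-34,76,58] → ·
    (1,4)@(3, 9): e=[10,60,30] → █
    (2,4)@(5, 9): e=[-26,64,62] → ·
    (0,5)@(1, 11): e=[54,44,2] → █
    (2,5)@(5, 11): e=[-18,52,66] → ·
    (0,6)@(1, 13): e=[62,32,6] → █
    (2,6)@(5, 13): e=[-10,40,70] → ·
    (0,7)@(1, 15): e=[70,20,10] → █
    (2,7)@(5, 15): e=[-2,28,74] → ·
    (0,8)@(1, 17): e=[78,8,14] → █
    (2,8)@(5, 17): e=[6,16,78] → █
    (1,9)@(3, 19): e=[50,0,50] → █  [on edge]
  covered (13 px):
    · · · · · ·
    · · · · · ·
    · · · · · ·
    · █ · · · ·
    · █ · · · ·
    █ █ · · · ·
    █ █ · · · ·
    █ █ · · · ·
    █ █ █ · · ·
    · █ █ · · ·

Z-buffer (winner per pixel, '.' = empty):
  2 . . . . .
  2 2 . . . .
  2 2 2 . . .
  2 3 2 2 . .
  2 3 2 0 2 .
  3 3 2 0 0 .
  3 3 2 . 0 .
  3 3 . . . .
  3 3 3 . . .
  . 3 3 . . .

Answer: 2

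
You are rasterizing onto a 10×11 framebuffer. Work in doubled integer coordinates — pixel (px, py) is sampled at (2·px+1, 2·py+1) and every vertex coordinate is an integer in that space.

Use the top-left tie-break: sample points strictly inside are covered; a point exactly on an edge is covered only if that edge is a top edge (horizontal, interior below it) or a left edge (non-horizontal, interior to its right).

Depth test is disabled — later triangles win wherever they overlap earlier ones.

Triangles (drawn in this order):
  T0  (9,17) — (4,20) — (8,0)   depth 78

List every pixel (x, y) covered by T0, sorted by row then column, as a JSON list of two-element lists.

T0:
  2·area = 88
  edge (9, 17)→(4, 20): d=(-5,3) right/bottom  bias=-1
  edge (4, 20)→(8, 0): d=(4,-20) top-left  bias=+0
  edge (8, 0)→(9, 17): d=(1,17) right/bottom  bias=-1
    (3,2)@(7, 5): e=[66,0,22] → #  [on edge]
    (4,2)@(9, 5): e=[60,40,-12] → ·
    (3,3)@(7, 7): e=[56,8,24] → #
    (4,3)@(9, 7): e=[50,48,-10] → ·
    (3,4)@(7, 9): e=[46,16,26] → #
    (4,4)@(9, 9): e=[40,56,-8] → ·
    (3,5)@(7, 11): e=[36,24,28] → #
    (4,5)@(9, 11): e=[30,64,-6] → ·
    (9,5)@(19, 11): e=[0,264,-176] → ·  [on edge]
    (3,6)@(7, 13): e=[26,32,30] → #
    (4,6)@(9, 13): e=[20,72,-4] → ·
    (2,7)@(5, 15): e=[22,0,66] → #  [on edge]
    (4,8)@(9, 17): e=[0,88,0] → ·  [on edge]
  covered (10 px):
    · · · · · · · · · ·
    · · · · · · · · · ·
    · · · # · · · · · ·
    · · · # · · · · · ·
    · · · # · · · · · ·
    · · · # · · · · · ·
    · · · # · · · · · ·
    · · # # · · · · · ·
    · · # # · · · · · ·
    · · # · · · · · · ·
    · · · · · · · · · ·

Result: [[3,2],[3,3],[3,4],[3,5],[3,6],[2,7],[3,7],[2,8],[3,8],[2,9]]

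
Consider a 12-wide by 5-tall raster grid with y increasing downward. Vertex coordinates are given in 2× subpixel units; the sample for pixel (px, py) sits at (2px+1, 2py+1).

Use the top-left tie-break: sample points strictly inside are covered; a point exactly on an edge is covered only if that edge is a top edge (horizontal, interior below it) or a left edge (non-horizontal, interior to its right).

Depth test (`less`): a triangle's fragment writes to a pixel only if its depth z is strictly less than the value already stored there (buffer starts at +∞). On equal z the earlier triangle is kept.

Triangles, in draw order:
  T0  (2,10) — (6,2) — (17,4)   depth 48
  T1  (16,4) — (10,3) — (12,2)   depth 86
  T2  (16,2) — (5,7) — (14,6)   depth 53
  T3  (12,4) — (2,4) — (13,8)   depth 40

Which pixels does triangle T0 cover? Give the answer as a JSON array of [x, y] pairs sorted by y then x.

T0:
  2·area = 96
  edge (2, 10)→(6, 2): d=(4,-8) top-left  bias=+0
  edge (6, 2)→(17, 4): d=(11,2) right/bottom  bias=-1
  edge (17, 4)→(2, 10): d=(-15,6) right/bottom  bias=-1
    (3,1)@(7, 3): e=[12,9,75] → X
    (4,1)@(9, 3): e=[28,5,63] → X
    (5,1)@(11, 3): e=[44,1,51] → X
    (6,1)@(13, 3): e=[60,-3,39] → .
    (2,2)@(5, 5): e=[4,35,57] → X
    (6,2)@(13, 5): e=[68,19,9] → X
    (7,2)@(15, 5): e=[84,15,-3] → .
    (2,3)@(5, 7): e=[12,57,27] → X
    (5,3)@(11, 7): e=[60,45,-9] → .
    (6,3)@(13, 7): e=[76,41,-21] → .
    (1,4)@(3, 9): e=[4,83,9] → X
    (2,4)@(5, 9): e=[20,79,-3] → .
  covered (12 px):
    . . . . . . . . . . . .
    . . . X X X . . . . . .
    . . X X X X X . . . . .
    . . X X X . . . . . . .
    . X . . . . . . . . . .
T1:
  2·area = 8
  edge (16, 4)→(10, 3): d=(-6,-1) top-left  bias=+0
  edge (10, 3)→(12, 2): d=(2,-1) top-left  bias=+0
  edge (12, 2)→(16, 4): d=(4,2) right/bottom  bias=-1
    (5,1)@(11, 3): e=[1,1,6] → X
    (6,1)@(13, 3): e=[3,3,2] → X
    (7,1)@(15, 3): e=[5,5,-2] → .
    (5,2)@(11, 5): e=[-11,5,14] → .
    (6,2)@(13, 5): e=[-9,7,10] → .
  covered (2 px):
    . . . . . . . . . . . .
    . . . . . X X . . . . .
    . . . . . . . . . . . .
    . . . . . . . . . . . .
    . . . . . . . . . . . .
T2:
  2·area = 34  (B↔C swapped to make it positive)
  edge (16, 2)→(14, 6): d=(-2,4) right/bottom  bias=-1
  edge (14, 6)→(5, 7): d=(-9,1) right/bottom  bias=-1
  edge (5, 7)→(16, 2): d=(11,-5) top-left  bias=+0
    (7,1)@(15, 3): e=[2,26,6] → X
    (8,1)@(17, 3): e=[-6,24,16] → .
    (5,2)@(11, 5): e=[14,12,8] → X
    (6,2)@(13, 5): e=[6,10,18] → X
    (7,2)@(15, 5): e=[-2,8,28] → .
    (11,2)@(23, 5): e=[-34,0,68] → .  [on edge]
    (2,3)@(5, 7): e=[34,0,0] → .  [on edge]
    (5,3)@(11, 7): e=[10,-6,30] → .
    (6,3)@(13, 7): e=[2,-8,40] → .
  covered (3 px):
    . . . . . . . . . . . .
    . . . . . . . X . . . .
    . . . . . X X . . . . .
    . . . . . . . . . . . .
    . . . . . . . . . . . .
T3:
  2·area = 40  (B↔C swapped to make it positive)
  edge (12, 4)→(13, 8): d=(1,4) right/bottom  bias=-1
  edge (13, 8)→(2, 4): d=(-11,-4) top-left  bias=+0
  edge (2, 4)→(12, 4): d=(10,0) top-left  bias=+0
    (2,2)@(5, 5): e=[29,1,10] → X
    (3,2)@(7, 5): e=[21,9,10] → X
    (4,2)@(9, 5): e=[13,17,10] → X
    (5,2)@(11, 5): e=[5,25,10] → X
    (6,2)@(13, 5): e=[-3,33,10] → .
    (2,3)@(5, 7): e=[31,-21,30] → .
    (3,3)@(7, 7): e=[23,-13,30] → .
    (4,3)@(9, 7): e=[15,-5,30] → .
    (5,3)@(11, 7): e=[7,3,30] → X
    (6,3)@(13, 7): e=[-1,11,30] → .
    (5,4)@(11, 9): e=[9,-19,50] → .
  covered (5 px):
    . . . . . . . . . . . .
    . . . . . . . . . . . .
    . . X X X X . . . . . .
    . . . . . X . . . . . .
    . . . . . . . . . . . .

Final: [[3,1],[4,1],[5,1],[2,2],[3,2],[4,2],[5,2],[6,2],[2,3],[3,3],[4,3],[1,4]]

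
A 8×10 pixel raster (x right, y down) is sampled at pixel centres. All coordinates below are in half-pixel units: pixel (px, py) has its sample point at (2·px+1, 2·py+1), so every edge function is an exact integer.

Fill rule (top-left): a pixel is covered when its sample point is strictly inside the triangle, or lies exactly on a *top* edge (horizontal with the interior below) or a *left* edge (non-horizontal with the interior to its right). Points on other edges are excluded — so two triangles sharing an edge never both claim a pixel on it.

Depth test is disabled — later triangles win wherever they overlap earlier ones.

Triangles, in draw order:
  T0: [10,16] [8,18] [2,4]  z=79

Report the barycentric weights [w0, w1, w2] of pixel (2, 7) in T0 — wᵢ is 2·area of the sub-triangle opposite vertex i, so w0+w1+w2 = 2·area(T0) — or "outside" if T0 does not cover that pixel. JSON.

T0:
  2·area = 40
  edge (10, 16)→(8, 18): d=(-2,2) right/bottom  bias=-1
  edge (8, 18)→(2, 4): d=(-6,-14) top-left  bias=+0
  edge (2, 4)→(10, 16): d=(8,12) right/bottom  bias=-1
    (2,4)@(5, 9): e=[24,12,4] → #
    (3,4)@(7, 9): e=[20,40,-20] → ·
    (2,5)@(5, 11): e=[20,0,20] → #  [on edge]
    (3,5)@(7, 11): e=[16,28,-4] → ·
    (7,5)@(15, 11): e=[0,140,-100] → ·  [on edge]
    (2,6)@(5, 13): e=[16,-12,36] → ·
    (3,6)@(7, 13): e=[12,16,12] → #
    (4,6)@(9, 13): e=[8,44,-12] → ·
    (6,6)@(13, 13): e=[0,100,-60] → ·  [on edge]
    (3,7)@(7, 15): e=[8,4,28] → #
    (4,7)@(9, 15): e=[4,32,4] → #
    (5,7)@(11, 15): e=[0,60,-20] → ·  [on edge]
    (4,8)@(9, 17): e=[0,20,20] → ·  [on edge]
    (3,9)@(7, 19): e=[0,-20,60] → ·  [on edge]
  covered (5 px):
    · · · · · · · ·
    · · · · · · · ·
    · · · · · · · ·
    · · · · · · · ·
    · · # · · · · ·
    · · # · · · · ·
    · · · # · · · ·
    · · · # # · · ·
    · · · · · · · ·
    · · · · · · · ·

Final: "outside"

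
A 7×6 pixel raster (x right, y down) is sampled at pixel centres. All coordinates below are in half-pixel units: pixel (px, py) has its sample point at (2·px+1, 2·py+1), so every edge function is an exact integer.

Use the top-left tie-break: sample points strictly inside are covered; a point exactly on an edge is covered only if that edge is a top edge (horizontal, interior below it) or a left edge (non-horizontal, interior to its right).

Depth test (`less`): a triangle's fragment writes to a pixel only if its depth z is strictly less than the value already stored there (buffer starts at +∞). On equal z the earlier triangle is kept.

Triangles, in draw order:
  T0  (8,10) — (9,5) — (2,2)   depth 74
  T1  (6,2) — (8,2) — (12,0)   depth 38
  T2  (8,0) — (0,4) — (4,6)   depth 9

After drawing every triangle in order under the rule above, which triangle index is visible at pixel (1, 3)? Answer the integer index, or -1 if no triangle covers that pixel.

T0:
  2·area = 38  (B↔C swapped to make it positive)
  edge (8, 10)→(2, 2): d=(-6,-8) top-left  bias=+0
  edge (2, 2)→(9, 5): d=(7,3) right/bottom  bias=-1
  edge (9, 5)→(8, 10): d=(-1,5) right/bottom  bias=-1
    (1,1)@(3, 3): e=[2,4,32] → █
    (2,1)@(5, 3): e=[18,-2,22] → ·
    (1,2)@(3, 5): e=[-10,18,30] → ·
    (2,2)@(5, 5): e=[6,12,20] → █
    (3,2)@(7, 5): e=[22,6,10] → █
    (4,2)@(9, 5): e=[38,0,0] → ·  [on edge]
    (2,3)@(5, 7): e=[-6,26,18] → ·
    (3,3)@(7, 7): e=[10,20,8] → █
    (4,3)@(9, 7): e=[26,14,-2] → ·
    (3,4)@(7, 9): e=[-2,34,6] → ·
  covered (4 px):
    · · · · · · ·
    · █ · · · · ·
    · · █ █ · · ·
    · · · █ · · ·
    · · · · · · ·
    · · · · · · ·
T1:
  2·area = 4  (B↔C swapped to make it positive)
  edge (6, 2)→(12, 0): d=(6,-2) top-left  bias=+0
  edge (12, 0)→(8, 2): d=(-4,2) right/bottom  bias=-1
  edge (8, 2)→(6, 2): d=(-2,0) right/bottom  bias=-1
    (4,0)@(9, 1): e=[0,2,2] → █  [on edge]
    (5,0)@(11, 1): e=[4,-2,2] → ·
    (1,1)@(3, 3): e=[0,6,-2] → ·  [on edge]
    (4,1)@(9, 3): e=[12,-6,-2] → ·
  covered (1 px):
    · · · · █ · ·
    · · · · · · ·
    · · · · · · ·
    · · · · · · ·
    · · · · · · ·
    · · · · · · ·
T2:
  2·area = 32  (B↔C swapped to make it positive)
  edge (8, 0)→(4, 6): d=(-4,6) right/bottom  bias=-1
  edge (4, 6)→(0, 4): d=(-4,-2) top-left  bias=+0
  edge (0, 4)→(8, 0): d=(8,-4) top-left  bias=+0
    (3,0)@(7, 1): e=[2,26,4] → █
    (4,0)@(9, 1): e=[-10,30,12] → ·
    (1,1)@(3, 3): e=[18,10,4] → █
    (2,1)@(5, 3): e=[6,14,12] → █
    (3,1)@(7, 3): e=[-6,18,20] → ·
    (1,2)@(3, 5): e=[10,2,20] → █
    (2,2)@(5, 5): e=[-2,6,28] → ·
    (1,3)@(3, 7): e=[2,-6,36] → ·
  covered (4 px):
    · · · █ · · ·
    · █ █ · · · ·
    · █ · · · · ·
    · · · · · · ·
    · · · · · · ·
    · · · · · · ·

Z-buffer (winner per pixel, '.' = empty):
  . . . 2 1 . .
  . 2 2 . . . .
  . 2 0 0 . . .
  . . . 0 . . .
  . . . . . . .
  . . . . . . .

Answer: -1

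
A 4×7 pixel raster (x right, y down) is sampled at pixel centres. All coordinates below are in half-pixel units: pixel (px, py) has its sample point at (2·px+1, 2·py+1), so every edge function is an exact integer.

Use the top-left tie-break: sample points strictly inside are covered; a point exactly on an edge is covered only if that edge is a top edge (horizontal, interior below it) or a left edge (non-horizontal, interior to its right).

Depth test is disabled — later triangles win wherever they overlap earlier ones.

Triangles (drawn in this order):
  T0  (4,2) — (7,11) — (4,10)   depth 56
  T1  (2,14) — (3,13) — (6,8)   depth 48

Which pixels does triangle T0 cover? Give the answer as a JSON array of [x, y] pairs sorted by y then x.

T0:
  2·area = 24
  edge (4, 2)→(7, 11): d=(3,9) right/bottom  bias=-1
  edge (7, 11)→(4, 10): d=(-3,-1) top-left  bias=+0
  edge (4, 10)→(4, 2): d=(0,-8) top-left  bias=+0
    (2,2)@(5, 5): e=[0,16,8] → .  [on edge]
    (2,3)@(5, 7): e=[6,10,8] → X
    (3,3)@(7, 7): e=[-12,12,24] → .
    (0,4)@(1, 9): e=[48,0,-24] → .  [on edge]
    (2,4)@(5, 9): e=[12,4,8] → X
    (3,4)@(7, 9): e=[-6,6,24] → .
    (2,5)@(5, 11): e=[18,-2,8] → .
    (3,5)@(7, 11): e=[0,0,24] → .  [on edge]
  covered (2 px):
    . . . .
    . . . .
    . . . .
    . . X .
    . . X .
    . . . .
    . . . .
T1:
  2·area = 2  (B↔C swapped to make it positive)
  edge (2, 14)→(6, 8): d=(4,-6) top-left  bias=+0
  edge (6, 8)→(3, 13): d=(-3,5) right/bottom  bias=-1
  edge (3, 13)→(2, 14): d=(-1,1) right/bottom  bias=-1
    (3,4)@(7, 9): e=[10,-8,0] → .  [on edge]
    (2,5)@(5, 11): e=[6,-4,0] → .  [on edge]
    (1,6)@(3, 13): e=[2,0,0] → .  [on edge]
  covered (0 px):
    . . . .
    . . . .
    . . . .
    . . . .
    . . . .
    . . . .
    . . . .

Result: [[2,3],[2,4]]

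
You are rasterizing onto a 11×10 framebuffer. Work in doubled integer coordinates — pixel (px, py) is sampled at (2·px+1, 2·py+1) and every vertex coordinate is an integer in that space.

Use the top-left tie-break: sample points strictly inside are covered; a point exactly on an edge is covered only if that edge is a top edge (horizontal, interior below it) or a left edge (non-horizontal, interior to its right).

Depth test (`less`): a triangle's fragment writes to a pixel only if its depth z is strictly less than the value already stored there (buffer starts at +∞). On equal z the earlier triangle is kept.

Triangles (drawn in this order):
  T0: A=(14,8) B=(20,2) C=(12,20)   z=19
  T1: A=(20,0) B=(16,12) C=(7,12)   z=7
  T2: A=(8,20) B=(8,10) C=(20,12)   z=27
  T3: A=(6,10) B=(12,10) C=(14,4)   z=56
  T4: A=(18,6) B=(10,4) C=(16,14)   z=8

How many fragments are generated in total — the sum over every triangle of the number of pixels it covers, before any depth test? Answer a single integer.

T0:
  2·area = 60
  edge (14, 8)→(20, 2): d=(6,-6) top-left  bias=+0
  edge (20, 2)→(12, 20): d=(-8,18) right/bottom  bias=-1
  edge (12, 20)→(14, 8): d=(2,-12) top-left  bias=+0
    (10,0)@(21, 1): e=[0,-10,70] → ·  [on edge]
    (9,1)@(19, 3): e=[0,10,50] → █  [on edge]
    (10,1)@(21, 3): e=[12,-26,74] → ·
    (8,2)@(17, 5): e=[0,30,30] → █  [on edge]
    (9,2)@(19, 5): e=[12,-6,54] → ·
    (7,3)@(15, 7): e=[0,50,10] → █  [on edge]
    (9,3)@(19, 7): e=[24,-22,58] → ·
    (6,4)@(13, 9): e=[0,70,-10] → ·  [on edge]
    (7,4)@(15, 9): e=[12,34,14] → █
    (8,4)@(17, 9): e=[24,-2,38] → ·
    (5,5)@(11, 11): e=[0,90,-30] → ·  [on edge]
    (7,5)@(15, 11): e=[24,18,18] → █
    (4,6)@(9, 13): e=[0,110,-50] → ·  [on edge]
    (3,7)@(7, 15): e=[0,130,-70] → ·  [on edge]
    (2,8)@(5, 17): e=[0,150,-90] → ·  [on edge]
    (1,9)@(3, 19): e=[0,170,-110] → ·  [on edge]
  covered (9 px):
    · · · · · · · · · · ·
    · · · · · · · · · █ ·
    · · · · · · · · █ · ·
    · · · · · · · █ █ · ·
    · · · · · · · █ · · ·
    · · · · · · · █ · · ·
    · · · · · · · █ · · ·
    · · · · · · █ · · · ·
    · · · · · · █ · · · ·
    · · · · · · · · · · ·
T1:
  2·area = 108
  edge (20, 0)→(16, 12): d=(-4,12) right/bottom  bias=-1
  edge (16, 12)→(7, 12): d=(-9,0) right/bottom  bias=-1
  edge (7, 12)→(20, 0): d=(13,-12) top-left  bias=+0
    (9,0)@(19, 1): e=[8,99,1] → █
    (10,0)@(21, 1): e=[-16,99,25] → ·
    (8,1)@(17, 3): e=[24,81,3] → █
    (9,1)@(19, 3): e=[0,81,27] → ·  [on edge]
    (7,2)@(15, 5): e=[40,63,5] → █
    (9,2)@(19, 5): e=[-8,63,53] → ·
    (6,3)@(13, 7): e=[56,45,7] → █
    (9,3)@(19, 7): e=[-16,45,79] → ·
    (5,4)@(11, 9): e=[72,27,9] → █
    (8,4)@(17, 9): e=[0,27,81] → ·  [on edge]
    (4,5)@(9, 11): e=[88,9,11] → █
    (8,5)@(17, 11): e=[-8,9,107] → ·
    (7,7)@(15, 15): e=[0,-27,135] → ·  [on edge]
  covered (14 px):
    · · · · · · · · · █ ·
    · · · · · · · · █ · ·
    · · · · · · · █ █ · ·
    · · · · · · █ █ █ · ·
    · · · · · █ █ █ · · ·
    · · · · █ █ █ █ · · ·
    · · · · · · · · · · ·
    · · · · · · · · · · ·
    · · · · · · · · · · ·
    · · · · · · · · · · ·
T2:
  2·area = 120
  edge (8, 20)→(8, 10): d=(0,-10) top-left  bias=+0
  edge (8, 10)→(20, 12): d=(12,2) right/bottom  bias=-1
  edge (20, 12)→(8, 20): d=(-12,8) right/bottom  bias=-1
    (4,5)@(9, 11): e=[10,10,100] → █
    (5,5)@(11, 11): e=[30,6,84] → █
    (6,5)@(13, 11): e=[50,2,68] → █
    (7,5)@(15, 11): e=[70,-2,52] → ·
    (4,6)@(9, 13): e=[10,34,76] → █
    (7,6)@(15, 13): e=[70,22,28] → █
    (8,6)@(17, 13): e=[90,18,12] → █
    (9,6)@(19, 13): e=[110,14,-4] → ·
    (4,7)@(9, 15): e=[10,58,52] → █
    (8,7)@(17, 15): e=[90,42,-12] → ·
    (4,8)@(9, 17): e=[10,82,28] → █
    (6,8)@(13, 17): e=[50,74,-4] → ·
  covered (15 px):
    · · · · · · · · · · ·
    · · · · · · · · · · ·
    · · · · · · · · · · ·
    · · · · · · · · · · ·
    · · · · · · · · · · ·
    · · · · █ █ █ · · · ·
    · · · · █ █ █ █ █ · ·
    · · · · █ █ █ █ · · ·
    · · · · █ █ · · · · ·
    · · · · █ · · · · · ·
T3:
  2·area = 36  (B↔C swapped to make it positive)
  edge (6, 10)→(14, 4): d=(8,-6) top-left  bias=+0
  edge (14, 4)→(12, 10): d=(-2,6) right/bottom  bias=-1
  edge (12, 10)→(6, 10): d=(-6,0) right/bottom  bias=-1
    (7,0)@(15, 1): e=[-18,0,54] → ·  [on edge]
    (6,2)@(13, 5): e=[2,4,30] → █
    (7,2)@(15, 5): e=[14,-8,30] → ·
    (5,3)@(11, 7): e=[6,12,18] → █
    (6,3)@(13, 7): e=[18,0,18] → ·  [on edge]
    (4,4)@(9, 9): e=[10,20,6] → █
    (6,4)@(13, 9): e=[34,-4,6] → ·
    (4,5)@(9, 11): e=[26,16,-6] → ·
    (5,5)@(11, 11): e=[38,4,-6] → ·
    (5,6)@(11, 13): e=[54,0,-18] → ·  [on edge]
    (4,9)@(9, 19): e=[90,0,-54] → ·  [on edge]
  covered (4 px):
    · · · · · · · · · · ·
    · · · · · · · · · · ·
    · · · · · · █ · · · ·
    · · · · · █ · · · · ·
    · · · · █ █ · · · · ·
    · · · · · · · · · · ·
    · · · · · · · · · · ·
    · · · · · · · · · · ·
    · · · · · · · · · · ·
    · · · · · · · · · · ·
T4:
  2·area = 68  (B↔C swapped to make it positive)
  edge (18, 6)→(16, 14): d=(-2,8) right/bottom  bias=-1
  edge (16, 14)→(10, 4): d=(-6,-10) top-left  bias=+0
  edge (10, 4)→(18, 6): d=(8,2) right/bottom  bias=-1
    (5,2)@(11, 5): e=[58,4,6] → █
    (6,2)@(13, 5): e=[42,24,2] → █
    (7,2)@(15, 5): e=[26,44,-2] → ·
    (5,3)@(11, 7): e=[54,-8,22] → ·
    (6,3)@(13, 7): e=[38,12,18] → █
    (7,3)@(15, 7): e=[22,32,14] → █
    (8,3)@(17, 7): e=[6,52,10] → █
    (9,3)@(19, 7): e=[-10,72,6] → ·
    (6,4)@(13, 9): e=[34,0,34] → █  [on edge]
    (9,4)@(19, 9): e=[-14,60,22] → ·
    (6,5)@(13, 11): e=[30,-12,50] → ·
    (7,5)@(15, 11): e=[14,8,46] → █
    (9,9)@(19, 19): e=[-34,0,102] → ·  [on edge]
  covered (9 px):
    · · · · · · · · · · ·
    · · · · · · · · · · ·
    · · · · · █ █ · · · ·
    · · · · · · █ █ █ · ·
    · · · · · · █ █ █ · ·
    · · · · · · · █ · · ·
    · · · · · · · · · · ·
    · · · · · · · · · · ·
    · · · · · · · · · · ·
    · · · · · · · · · · ·

Result: 51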